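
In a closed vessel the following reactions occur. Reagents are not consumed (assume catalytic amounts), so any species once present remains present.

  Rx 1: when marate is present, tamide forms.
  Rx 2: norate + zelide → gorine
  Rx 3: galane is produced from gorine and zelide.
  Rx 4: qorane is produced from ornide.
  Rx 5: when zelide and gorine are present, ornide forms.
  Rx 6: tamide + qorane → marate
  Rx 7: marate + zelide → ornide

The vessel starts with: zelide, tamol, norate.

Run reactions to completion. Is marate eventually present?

No

marate would need tamide and qorane (Rx 6), but tamide never forms.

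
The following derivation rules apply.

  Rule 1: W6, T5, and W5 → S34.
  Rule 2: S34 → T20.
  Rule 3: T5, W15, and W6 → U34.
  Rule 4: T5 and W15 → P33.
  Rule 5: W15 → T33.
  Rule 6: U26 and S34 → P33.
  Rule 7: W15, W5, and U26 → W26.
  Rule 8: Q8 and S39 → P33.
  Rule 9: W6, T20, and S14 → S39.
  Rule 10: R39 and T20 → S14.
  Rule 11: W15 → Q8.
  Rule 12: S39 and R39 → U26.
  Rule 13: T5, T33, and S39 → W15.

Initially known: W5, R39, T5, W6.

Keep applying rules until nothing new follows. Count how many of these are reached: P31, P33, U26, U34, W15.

2

From W6, T5, and W5, Rule 1 gives S34.
From S34, Rule 2 gives T20.
R39 and T20 hold, so S14 follows (Rule 10).
From W6, T20, and S14, Rule 9 gives S39.
S39 and R39 hold, so U26 follows (Rule 12).
From U26 and S34, Rule 6 gives P33.
No rule produces P31, and it is not given.
P33: reached.
U26: reached.
U34 would need T5, W15, and W6 (Rule 3), but W15 is never established.
W15 would need T5, T33, and S39 (Rule 13), but T33 is never established.
Reached: P33 and U26 — 2 of the 5.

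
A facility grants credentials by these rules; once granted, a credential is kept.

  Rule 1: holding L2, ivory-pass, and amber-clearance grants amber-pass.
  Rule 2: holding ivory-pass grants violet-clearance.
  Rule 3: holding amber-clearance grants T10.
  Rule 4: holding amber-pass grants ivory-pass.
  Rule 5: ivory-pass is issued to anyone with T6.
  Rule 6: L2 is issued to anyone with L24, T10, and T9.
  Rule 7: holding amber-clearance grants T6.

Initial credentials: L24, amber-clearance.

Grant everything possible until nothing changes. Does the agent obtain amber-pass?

amber-pass would need L2, ivory-pass, and amber-clearance (Rule 1), but L2 is never granted.

No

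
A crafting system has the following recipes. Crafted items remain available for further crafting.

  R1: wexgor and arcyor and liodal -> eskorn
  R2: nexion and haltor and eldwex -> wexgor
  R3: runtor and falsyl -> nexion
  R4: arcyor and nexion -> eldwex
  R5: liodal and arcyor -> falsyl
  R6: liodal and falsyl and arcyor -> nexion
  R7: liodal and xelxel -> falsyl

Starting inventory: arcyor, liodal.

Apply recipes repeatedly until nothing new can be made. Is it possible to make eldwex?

liodal and arcyor -> falsyl (R5).
Using R6, liodal, falsyl, and arcyor make nexion.
Using R4, arcyor and nexion make eldwex.

Yes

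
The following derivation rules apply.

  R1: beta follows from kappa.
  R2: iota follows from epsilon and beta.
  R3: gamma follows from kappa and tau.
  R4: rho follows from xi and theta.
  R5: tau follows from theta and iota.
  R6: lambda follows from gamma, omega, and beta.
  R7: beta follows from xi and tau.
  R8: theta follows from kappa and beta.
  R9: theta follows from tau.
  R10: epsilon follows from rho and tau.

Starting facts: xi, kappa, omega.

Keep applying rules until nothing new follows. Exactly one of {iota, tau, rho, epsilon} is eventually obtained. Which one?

rho

From kappa, R1 gives beta.
kappa and beta hold, so theta follows (R8).
From xi and theta, R4 gives rho.
epsilon would need rho and tau (R10), but tau is never established. tau would need theta and iota (R5), but iota is never established. iota would need epsilon and beta (R2), but epsilon is never established.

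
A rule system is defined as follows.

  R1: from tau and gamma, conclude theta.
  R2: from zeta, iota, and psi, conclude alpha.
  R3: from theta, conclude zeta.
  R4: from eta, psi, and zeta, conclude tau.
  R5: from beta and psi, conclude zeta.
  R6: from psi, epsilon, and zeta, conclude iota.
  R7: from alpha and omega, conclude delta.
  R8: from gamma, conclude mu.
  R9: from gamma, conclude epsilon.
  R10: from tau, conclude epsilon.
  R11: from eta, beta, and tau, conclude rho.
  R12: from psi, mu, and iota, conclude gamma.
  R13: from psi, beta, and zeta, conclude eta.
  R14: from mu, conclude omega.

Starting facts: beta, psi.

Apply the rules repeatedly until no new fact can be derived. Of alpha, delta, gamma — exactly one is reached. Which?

alpha

From beta and psi, R5 gives zeta.
psi, beta, and zeta hold, so eta follows (R13).
eta, psi, and zeta hold, so tau follows (R4).
From tau, R10 gives epsilon.
psi, epsilon, and zeta hold, so iota follows (R6).
From zeta, iota, and psi, R2 gives alpha.
gamma would need psi, mu, and iota (R12), but mu is never established. delta would need alpha and omega (R7), but omega is never established.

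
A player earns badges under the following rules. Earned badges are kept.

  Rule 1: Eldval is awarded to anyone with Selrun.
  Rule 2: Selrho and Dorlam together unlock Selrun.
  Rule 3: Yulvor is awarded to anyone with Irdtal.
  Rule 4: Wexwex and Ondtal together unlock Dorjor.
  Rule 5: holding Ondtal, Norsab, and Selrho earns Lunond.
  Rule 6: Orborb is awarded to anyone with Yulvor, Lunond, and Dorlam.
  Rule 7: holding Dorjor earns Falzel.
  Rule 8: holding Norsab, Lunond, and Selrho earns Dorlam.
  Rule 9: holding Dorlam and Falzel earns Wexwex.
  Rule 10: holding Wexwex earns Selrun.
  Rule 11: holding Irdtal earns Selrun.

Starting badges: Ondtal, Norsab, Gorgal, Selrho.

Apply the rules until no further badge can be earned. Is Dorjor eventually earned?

No

Dorjor would need Wexwex and Ondtal (Rule 4), but Wexwex is never earned.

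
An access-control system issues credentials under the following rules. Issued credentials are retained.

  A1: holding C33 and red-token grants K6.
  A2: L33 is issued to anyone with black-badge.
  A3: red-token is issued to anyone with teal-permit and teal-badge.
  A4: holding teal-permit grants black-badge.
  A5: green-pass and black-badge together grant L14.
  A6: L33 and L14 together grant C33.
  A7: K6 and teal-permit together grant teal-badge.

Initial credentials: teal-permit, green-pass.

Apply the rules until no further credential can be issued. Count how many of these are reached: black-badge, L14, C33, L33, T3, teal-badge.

4

Holding teal-permit grants black-badge (A4).
Holding green-pass and black-badge grants L14 (A5).
Holding black-badge grants L33 (A2).
Holding L33 and L14 grants C33 (A6).
black-badge: reached.
L14: reached.
C33: reached.
L33: reached.
No rule produces T3, and it is not given.
teal-badge would need K6 and teal-permit (A7), but K6 is never granted.
Reached: black-badge, L14, C33, and L33 — 4 of the 6.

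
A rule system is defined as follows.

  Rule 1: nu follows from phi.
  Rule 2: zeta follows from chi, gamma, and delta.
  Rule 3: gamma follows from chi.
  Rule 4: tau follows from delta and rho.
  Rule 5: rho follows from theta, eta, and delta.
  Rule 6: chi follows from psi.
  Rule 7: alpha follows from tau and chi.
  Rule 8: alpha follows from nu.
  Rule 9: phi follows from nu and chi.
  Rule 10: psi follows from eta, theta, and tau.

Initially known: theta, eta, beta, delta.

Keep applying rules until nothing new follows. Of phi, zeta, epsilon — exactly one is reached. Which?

zeta

theta, eta, and delta hold, so rho follows (Rule 5).
From delta and rho, Rule 4 gives tau.
From eta, theta, and tau, Rule 10 gives psi.
From psi, Rule 6 gives chi.
chi holds, so gamma follows (Rule 3).
From chi, gamma, and delta, Rule 2 gives zeta.
No rule produces epsilon, and it is not given. phi would need nu and chi (Rule 9), but nu is never established.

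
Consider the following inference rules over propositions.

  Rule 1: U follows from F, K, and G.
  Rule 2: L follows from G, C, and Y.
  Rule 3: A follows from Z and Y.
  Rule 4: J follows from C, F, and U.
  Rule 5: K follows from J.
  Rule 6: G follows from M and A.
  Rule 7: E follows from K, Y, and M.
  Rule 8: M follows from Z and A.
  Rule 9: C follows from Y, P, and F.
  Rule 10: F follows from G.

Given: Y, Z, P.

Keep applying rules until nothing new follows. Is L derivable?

Z and Y hold, so A follows (Rule 3).
From Z and A, Rule 8 gives M.
From M and A, Rule 6 gives G.
From G, Rule 10 gives F.
Y, P, and F hold, so C follows (Rule 9).
From G, C, and Y, Rule 2 gives L.

Yes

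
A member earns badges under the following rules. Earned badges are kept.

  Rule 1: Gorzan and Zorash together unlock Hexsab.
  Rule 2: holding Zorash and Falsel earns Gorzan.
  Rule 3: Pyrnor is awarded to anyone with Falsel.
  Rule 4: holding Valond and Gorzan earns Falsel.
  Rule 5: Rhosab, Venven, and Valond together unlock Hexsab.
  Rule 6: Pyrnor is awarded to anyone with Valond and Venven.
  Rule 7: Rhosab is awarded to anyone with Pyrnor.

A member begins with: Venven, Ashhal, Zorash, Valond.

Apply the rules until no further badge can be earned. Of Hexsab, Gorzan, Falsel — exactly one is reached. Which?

Hexsab

With Valond and Venven, Pyrnor is earned (Rule 6).
With Pyrnor, Rhosab is earned (Rule 7).
With Rhosab, Venven, and Valond, Hexsab is earned (Rule 5).
Falsel would need Valond and Gorzan (Rule 4), but Gorzan is never earned. Gorzan would need Zorash and Falsel (Rule 2), but Falsel is never earned.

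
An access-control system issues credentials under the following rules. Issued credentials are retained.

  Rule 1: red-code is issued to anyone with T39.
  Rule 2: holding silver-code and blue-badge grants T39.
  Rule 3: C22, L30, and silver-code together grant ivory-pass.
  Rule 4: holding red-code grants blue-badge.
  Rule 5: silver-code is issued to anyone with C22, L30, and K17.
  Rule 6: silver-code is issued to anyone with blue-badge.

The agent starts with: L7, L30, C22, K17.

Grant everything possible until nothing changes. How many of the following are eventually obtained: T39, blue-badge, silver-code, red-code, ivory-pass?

2

Holding C22, L30, and K17 grants silver-code (Rule 5).
Holding C22, L30, and silver-code grants ivory-pass (Rule 3).
T39 would need silver-code and blue-badge (Rule 2), but blue-badge is never granted.
blue-badge would need red-code (Rule 4), but red-code is never granted.
silver-code: reached.
red-code would need T39 (Rule 1), but T39 is never granted.
ivory-pass: reached.
Reached: silver-code and ivory-pass — 2 of the 5.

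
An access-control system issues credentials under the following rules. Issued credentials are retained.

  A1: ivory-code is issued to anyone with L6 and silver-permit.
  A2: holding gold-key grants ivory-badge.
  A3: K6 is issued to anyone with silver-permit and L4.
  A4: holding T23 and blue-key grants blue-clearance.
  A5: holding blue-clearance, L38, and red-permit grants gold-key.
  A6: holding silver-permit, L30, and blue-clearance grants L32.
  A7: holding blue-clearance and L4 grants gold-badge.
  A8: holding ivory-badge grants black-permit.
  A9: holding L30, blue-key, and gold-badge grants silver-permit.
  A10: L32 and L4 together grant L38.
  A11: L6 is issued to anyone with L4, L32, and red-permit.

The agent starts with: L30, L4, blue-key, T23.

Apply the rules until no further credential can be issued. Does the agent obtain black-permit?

No

black-permit would need ivory-badge (A8), but ivory-badge is never granted.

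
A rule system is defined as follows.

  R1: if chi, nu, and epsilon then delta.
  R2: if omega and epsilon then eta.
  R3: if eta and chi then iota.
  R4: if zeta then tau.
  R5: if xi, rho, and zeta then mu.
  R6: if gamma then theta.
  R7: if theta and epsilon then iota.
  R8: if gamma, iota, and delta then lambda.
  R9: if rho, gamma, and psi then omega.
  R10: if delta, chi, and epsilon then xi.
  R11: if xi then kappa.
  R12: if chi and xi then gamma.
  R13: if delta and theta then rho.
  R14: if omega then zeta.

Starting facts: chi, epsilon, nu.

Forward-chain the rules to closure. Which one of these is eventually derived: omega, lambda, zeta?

lambda

chi, nu, and epsilon hold, so delta follows (R1).
delta, chi, and epsilon hold, so xi follows (R10).
chi and xi hold, so gamma follows (R12).
gamma holds, so theta follows (R6).
theta and epsilon hold, so iota follows (R7).
gamma, iota, and delta hold, so lambda follows (R8).
zeta would need omega (R14), but omega is never established. omega would need rho, gamma, and psi (R9), but psi is never established.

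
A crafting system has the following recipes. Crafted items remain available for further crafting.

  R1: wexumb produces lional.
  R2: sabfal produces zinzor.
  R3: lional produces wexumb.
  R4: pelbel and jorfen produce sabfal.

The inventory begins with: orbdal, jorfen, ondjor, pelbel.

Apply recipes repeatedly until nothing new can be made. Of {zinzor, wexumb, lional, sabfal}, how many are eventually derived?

2

pelbel and jorfen → sabfal (R4).
sabfal → zinzor (R2).
zinzor: reached.
wexumb would need lional (R3), but lional is never obtained.
lional would need wexumb (R1), but wexumb is never obtained.
sabfal: reached.
Reached: zinzor and sabfal — 2 of the 4.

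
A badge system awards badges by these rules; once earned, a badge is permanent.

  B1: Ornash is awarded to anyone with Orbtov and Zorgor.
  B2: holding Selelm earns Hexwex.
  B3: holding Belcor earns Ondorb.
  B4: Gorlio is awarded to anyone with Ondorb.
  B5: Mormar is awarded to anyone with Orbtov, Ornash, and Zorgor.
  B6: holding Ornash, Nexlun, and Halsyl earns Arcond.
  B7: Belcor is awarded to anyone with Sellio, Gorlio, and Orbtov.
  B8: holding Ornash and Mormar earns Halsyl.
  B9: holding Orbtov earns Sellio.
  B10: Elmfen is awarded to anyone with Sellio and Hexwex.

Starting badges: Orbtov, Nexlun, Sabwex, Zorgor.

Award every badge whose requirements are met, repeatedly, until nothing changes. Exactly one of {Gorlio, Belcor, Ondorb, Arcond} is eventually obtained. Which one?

With Orbtov and Zorgor, Ornash is earned (B1).
With Orbtov, Ornash, and Zorgor, Mormar is earned (B5).
With Ornash and Mormar, Halsyl is earned (B8).
With Ornash, Nexlun, and Halsyl, Arcond is earned (B6).
Gorlio would need Ondorb (B4), but Ondorb is never earned. Ondorb would need Belcor (B3), but Belcor is never earned. Belcor would need Sellio, Gorlio, and Orbtov (B7), but Gorlio is never earned.

Arcond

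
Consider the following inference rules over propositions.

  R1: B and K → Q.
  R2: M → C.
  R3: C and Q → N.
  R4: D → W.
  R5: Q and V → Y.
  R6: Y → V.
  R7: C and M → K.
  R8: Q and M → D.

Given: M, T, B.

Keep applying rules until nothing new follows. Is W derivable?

From M, R2 gives C.
C and M hold, so K follows (R7).
B and K hold, so Q follows (R1).
From Q and M, R8 gives D.
From D, R4 gives W.

Yes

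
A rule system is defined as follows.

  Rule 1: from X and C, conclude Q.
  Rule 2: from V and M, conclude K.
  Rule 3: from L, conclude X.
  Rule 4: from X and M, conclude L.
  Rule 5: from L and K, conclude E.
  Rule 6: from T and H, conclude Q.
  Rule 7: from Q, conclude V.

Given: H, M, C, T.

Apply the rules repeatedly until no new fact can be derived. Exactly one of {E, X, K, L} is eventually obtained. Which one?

From T and H, Rule 6 gives Q.
Q holds, so V follows (Rule 7).
V and M hold, so K follows (Rule 2).
X would need L (Rule 3), but L is never established. L would need X and M (Rule 4), but X is never established. E would need L and K (Rule 5), but L is never established.

K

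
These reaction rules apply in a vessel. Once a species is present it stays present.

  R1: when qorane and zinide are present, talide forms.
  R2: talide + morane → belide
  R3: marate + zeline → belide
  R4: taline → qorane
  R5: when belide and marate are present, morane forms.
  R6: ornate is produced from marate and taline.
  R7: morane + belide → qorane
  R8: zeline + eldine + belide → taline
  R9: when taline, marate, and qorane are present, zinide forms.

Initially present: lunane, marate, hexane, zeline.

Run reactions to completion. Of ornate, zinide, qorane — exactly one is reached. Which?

marate and zeline present → belide forms (R3).
belide and marate present → morane forms (R5).
morane and belide present → qorane forms (R7).
zinide would need taline, marate, and qorane (R9), but taline never forms. ornate would need marate and taline (R6), but taline never forms.

qorane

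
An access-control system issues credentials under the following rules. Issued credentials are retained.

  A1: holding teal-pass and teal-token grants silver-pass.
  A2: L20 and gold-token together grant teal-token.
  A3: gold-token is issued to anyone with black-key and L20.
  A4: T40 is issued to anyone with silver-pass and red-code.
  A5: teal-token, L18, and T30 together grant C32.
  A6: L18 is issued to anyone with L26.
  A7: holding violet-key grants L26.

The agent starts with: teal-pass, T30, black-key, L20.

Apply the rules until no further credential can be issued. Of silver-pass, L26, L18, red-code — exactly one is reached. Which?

Holding black-key and L20 grants gold-token (A3).
Holding L20 and gold-token grants teal-token (A2).
Holding teal-pass and teal-token grants silver-pass (A1).
L18 would need L26 (A6), but L26 is never granted. No rule produces red-code, and it is not given. L26 would need violet-key (A7), but violet-key is never granted.

silver-pass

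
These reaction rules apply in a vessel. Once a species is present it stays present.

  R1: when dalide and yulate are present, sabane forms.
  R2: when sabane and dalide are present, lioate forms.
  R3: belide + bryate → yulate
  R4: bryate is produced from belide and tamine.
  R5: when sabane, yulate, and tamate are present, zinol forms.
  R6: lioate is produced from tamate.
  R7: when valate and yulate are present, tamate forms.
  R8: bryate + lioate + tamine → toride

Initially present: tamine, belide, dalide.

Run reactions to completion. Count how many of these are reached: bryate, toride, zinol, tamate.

belide and tamine present → bryate forms (R4).
belide and bryate present → yulate forms (R3).
dalide and yulate present → sabane forms (R1).
sabane and dalide present → lioate forms (R2).
bryate, lioate, and tamine present → toride forms (R8).
bryate: reached.
toride: reached.
zinol would need sabane, yulate, and tamate (R5), but tamate never forms.
tamate would need valate and yulate (R7), but valate never forms.
Reached: bryate and toride — 2 of the 4.

2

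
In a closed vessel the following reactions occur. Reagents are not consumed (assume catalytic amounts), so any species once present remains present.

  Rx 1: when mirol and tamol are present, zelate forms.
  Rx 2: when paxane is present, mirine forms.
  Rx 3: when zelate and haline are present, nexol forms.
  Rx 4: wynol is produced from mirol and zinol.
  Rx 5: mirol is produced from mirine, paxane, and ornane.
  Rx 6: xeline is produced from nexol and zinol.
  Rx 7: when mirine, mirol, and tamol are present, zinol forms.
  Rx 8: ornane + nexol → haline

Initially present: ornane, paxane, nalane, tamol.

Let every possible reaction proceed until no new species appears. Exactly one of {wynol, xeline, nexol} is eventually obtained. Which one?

wynol

paxane present → mirine forms (Rx 2).
mirine, paxane, and ornane present → mirol forms (Rx 5).
mirine, mirol, and tamol present → zinol forms (Rx 7).
mirol and zinol present → wynol forms (Rx 4).
nexol would need zelate and haline (Rx 3), but haline never forms. xeline would need nexol and zinol (Rx 6), but nexol never forms.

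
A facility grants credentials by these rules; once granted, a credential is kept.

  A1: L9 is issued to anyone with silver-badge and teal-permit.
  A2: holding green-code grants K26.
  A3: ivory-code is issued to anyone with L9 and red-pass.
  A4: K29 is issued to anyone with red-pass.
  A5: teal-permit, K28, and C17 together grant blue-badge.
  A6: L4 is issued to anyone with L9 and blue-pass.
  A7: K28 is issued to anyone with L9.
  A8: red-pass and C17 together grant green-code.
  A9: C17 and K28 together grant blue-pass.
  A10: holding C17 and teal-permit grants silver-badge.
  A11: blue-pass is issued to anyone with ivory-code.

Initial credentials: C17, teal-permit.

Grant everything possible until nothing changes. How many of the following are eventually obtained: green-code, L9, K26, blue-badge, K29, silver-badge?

Holding C17 and teal-permit grants silver-badge (A10).
Holding silver-badge and teal-permit grants L9 (A1).
Holding L9 grants K28 (A7).
Holding teal-permit, K28, and C17 grants blue-badge (A5).
green-code would need red-pass and C17 (A8), but red-pass is never granted.
L9: reached.
K26 would need green-code (A2), but green-code is never granted.
blue-badge: reached.
K29 would need red-pass (A4), but red-pass is never granted.
silver-badge: reached.
Reached: L9, blue-badge, and silver-badge — 3 of the 6.

3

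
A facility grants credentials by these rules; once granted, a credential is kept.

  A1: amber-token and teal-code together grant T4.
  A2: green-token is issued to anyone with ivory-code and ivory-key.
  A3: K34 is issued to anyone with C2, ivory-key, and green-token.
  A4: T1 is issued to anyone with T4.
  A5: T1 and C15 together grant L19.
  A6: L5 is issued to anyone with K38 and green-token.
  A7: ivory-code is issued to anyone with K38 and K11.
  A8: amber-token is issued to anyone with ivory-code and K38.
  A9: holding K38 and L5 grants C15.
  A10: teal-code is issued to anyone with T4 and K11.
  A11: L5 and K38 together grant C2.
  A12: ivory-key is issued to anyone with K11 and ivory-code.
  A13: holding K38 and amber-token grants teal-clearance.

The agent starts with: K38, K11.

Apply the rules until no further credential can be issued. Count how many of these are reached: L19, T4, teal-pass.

0

L19 would need T1 and C15 (A5), but T1 is never granted.
T4 would need amber-token and teal-code (A1), but teal-code is never granted.
No rule produces teal-pass, and it is not given.
None of the 3 are reached.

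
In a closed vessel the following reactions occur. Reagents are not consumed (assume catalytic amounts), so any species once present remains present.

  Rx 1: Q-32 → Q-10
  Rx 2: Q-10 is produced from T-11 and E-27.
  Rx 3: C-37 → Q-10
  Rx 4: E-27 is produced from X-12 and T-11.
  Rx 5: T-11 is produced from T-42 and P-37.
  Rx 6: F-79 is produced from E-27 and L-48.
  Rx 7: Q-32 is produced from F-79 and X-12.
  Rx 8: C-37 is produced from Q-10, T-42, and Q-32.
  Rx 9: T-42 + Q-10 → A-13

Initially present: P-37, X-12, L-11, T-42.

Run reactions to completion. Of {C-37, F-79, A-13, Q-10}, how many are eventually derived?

T-42 and P-37 present → T-11 forms (Rx 5).
X-12 and T-11 present → E-27 forms (Rx 4).
T-11 and E-27 present → Q-10 forms (Rx 2).
T-42 and Q-10 present → A-13 forms (Rx 9).
C-37 would need Q-10, T-42, and Q-32 (Rx 8), but Q-32 never forms.
F-79 would need E-27 and L-48 (Rx 6), but L-48 never forms.
A-13: reached.
Q-10: reached.
Reached: A-13 and Q-10 — 2 of the 4.

2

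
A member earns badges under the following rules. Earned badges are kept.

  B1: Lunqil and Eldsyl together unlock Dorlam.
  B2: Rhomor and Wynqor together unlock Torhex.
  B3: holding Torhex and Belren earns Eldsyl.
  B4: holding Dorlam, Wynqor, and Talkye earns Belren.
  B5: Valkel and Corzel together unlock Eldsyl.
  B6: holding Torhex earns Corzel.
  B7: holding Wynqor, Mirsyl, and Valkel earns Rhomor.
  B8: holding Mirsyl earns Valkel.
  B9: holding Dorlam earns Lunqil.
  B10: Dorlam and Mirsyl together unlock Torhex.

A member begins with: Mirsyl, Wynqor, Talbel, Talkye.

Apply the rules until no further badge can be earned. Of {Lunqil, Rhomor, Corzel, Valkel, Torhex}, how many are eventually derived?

4

With Mirsyl, Valkel is earned (B8).
With Wynqor, Mirsyl, and Valkel, Rhomor is earned (B7).
With Rhomor and Wynqor, Torhex is earned (B2).
With Torhex, Corzel is earned (B6).
Lunqil would need Dorlam (B9), but Dorlam is never earned.
Rhomor: reached.
Corzel: reached.
Valkel: reached.
Torhex: reached.
Reached: Rhomor, Corzel, Valkel, and Torhex — 4 of the 5.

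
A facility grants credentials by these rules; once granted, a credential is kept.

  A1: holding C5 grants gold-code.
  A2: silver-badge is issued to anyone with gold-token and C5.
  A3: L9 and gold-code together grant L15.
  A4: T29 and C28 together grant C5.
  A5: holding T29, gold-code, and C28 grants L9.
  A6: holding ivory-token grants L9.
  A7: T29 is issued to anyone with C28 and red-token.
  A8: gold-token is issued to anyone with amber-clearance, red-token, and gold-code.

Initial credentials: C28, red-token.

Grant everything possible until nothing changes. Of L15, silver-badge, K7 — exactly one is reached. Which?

Holding C28 and red-token grants T29 (A7).
Holding T29 and C28 grants C5 (A4).
Holding C5 grants gold-code (A1).
Holding T29, gold-code, and C28 grants L9 (A5).
Holding L9 and gold-code grants L15 (A3).
silver-badge would need gold-token and C5 (A2), but gold-token is never granted. No rule produces K7, and it is not given.

L15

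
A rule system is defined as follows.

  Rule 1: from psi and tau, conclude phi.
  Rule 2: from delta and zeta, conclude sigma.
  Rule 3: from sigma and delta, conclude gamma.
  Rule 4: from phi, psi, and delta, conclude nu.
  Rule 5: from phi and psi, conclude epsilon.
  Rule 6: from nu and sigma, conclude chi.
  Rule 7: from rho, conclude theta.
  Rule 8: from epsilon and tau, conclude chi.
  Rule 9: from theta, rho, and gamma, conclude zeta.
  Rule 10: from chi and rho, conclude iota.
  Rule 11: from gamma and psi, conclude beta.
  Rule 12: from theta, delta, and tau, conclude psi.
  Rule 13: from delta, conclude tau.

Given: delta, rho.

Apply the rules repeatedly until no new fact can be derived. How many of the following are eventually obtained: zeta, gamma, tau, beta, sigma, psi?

2

From rho, Rule 7 gives theta.
From delta, Rule 13 gives tau.
From theta, delta, and tau, Rule 12 gives psi.
zeta would need theta, rho, and gamma (Rule 9), but gamma is never established.
gamma would need sigma and delta (Rule 3), but sigma is never established.
tau: reached.
beta would need gamma and psi (Rule 11), but gamma is never established.
sigma would need delta and zeta (Rule 2), but zeta is never established.
psi: reached.
Reached: tau and psi — 2 of the 6.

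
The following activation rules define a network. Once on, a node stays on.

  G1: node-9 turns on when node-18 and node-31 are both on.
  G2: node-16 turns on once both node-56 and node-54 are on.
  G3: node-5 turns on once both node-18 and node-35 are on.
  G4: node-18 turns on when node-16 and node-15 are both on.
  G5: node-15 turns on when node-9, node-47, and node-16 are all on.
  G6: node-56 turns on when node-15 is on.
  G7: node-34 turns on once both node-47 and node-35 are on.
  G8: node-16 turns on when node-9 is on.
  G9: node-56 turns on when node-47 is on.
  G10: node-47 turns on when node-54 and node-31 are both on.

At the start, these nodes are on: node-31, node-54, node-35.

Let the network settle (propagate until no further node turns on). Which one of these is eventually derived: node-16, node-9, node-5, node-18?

node-16

G10: node-54 and node-31 on → node-47 on.
G9: node-47 on → node-56 on.
node-56 and node-54 are on, so node-16 turns on (G2).
node-5 would need node-18 and node-35 (G3), but node-18 never turns on. node-9 would need node-18 and node-31 (G1), but node-18 never turns on. node-18 would need node-16 and node-15 (G4), but node-15 never turns on.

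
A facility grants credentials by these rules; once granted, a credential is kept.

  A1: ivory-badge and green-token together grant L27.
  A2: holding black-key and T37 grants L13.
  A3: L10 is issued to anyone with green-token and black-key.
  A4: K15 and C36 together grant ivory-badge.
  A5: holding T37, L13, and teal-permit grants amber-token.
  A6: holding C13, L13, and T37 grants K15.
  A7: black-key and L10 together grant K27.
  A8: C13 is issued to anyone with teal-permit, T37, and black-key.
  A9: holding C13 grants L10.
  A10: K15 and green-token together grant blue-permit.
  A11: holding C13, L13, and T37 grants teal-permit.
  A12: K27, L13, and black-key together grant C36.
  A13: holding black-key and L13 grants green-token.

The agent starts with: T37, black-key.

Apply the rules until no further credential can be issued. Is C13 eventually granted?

No

C13 would need teal-permit, T37, and black-key (A8), but teal-permit is never granted.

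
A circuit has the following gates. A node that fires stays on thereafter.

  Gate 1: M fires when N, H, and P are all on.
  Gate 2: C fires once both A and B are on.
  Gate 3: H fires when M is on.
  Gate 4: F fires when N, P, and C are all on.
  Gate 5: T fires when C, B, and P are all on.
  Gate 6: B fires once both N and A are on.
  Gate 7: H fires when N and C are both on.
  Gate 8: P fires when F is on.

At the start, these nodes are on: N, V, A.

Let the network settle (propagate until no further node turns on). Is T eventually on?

T would need C, B, and P (Gate 5), but P never turns on.

No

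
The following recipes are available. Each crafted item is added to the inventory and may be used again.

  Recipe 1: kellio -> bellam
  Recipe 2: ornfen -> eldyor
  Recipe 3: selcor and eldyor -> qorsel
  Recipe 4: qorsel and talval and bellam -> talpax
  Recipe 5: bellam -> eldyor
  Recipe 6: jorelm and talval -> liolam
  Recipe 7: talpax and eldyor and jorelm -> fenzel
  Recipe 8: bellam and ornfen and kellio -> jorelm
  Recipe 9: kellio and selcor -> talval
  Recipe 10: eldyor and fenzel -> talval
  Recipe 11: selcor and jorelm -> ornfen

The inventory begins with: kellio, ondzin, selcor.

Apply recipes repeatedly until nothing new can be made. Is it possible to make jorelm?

No

jorelm would need bellam, ornfen, and kellio (Recipe 8), but ornfen is never obtained.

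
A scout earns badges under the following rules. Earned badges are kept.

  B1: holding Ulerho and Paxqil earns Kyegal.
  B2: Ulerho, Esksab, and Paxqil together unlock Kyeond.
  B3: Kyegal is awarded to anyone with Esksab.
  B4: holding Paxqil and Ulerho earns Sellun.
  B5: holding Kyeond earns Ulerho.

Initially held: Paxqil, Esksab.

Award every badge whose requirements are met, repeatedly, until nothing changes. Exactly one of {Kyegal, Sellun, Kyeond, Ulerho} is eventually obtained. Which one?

With Esksab, Kyegal is earned (B3).
Ulerho would need Kyeond (B5), but Kyeond is never earned. Kyeond would need Ulerho, Esksab, and Paxqil (B2), but Ulerho is never earned. Sellun would need Paxqil and Ulerho (B4), but Ulerho is never earned.

Kyegal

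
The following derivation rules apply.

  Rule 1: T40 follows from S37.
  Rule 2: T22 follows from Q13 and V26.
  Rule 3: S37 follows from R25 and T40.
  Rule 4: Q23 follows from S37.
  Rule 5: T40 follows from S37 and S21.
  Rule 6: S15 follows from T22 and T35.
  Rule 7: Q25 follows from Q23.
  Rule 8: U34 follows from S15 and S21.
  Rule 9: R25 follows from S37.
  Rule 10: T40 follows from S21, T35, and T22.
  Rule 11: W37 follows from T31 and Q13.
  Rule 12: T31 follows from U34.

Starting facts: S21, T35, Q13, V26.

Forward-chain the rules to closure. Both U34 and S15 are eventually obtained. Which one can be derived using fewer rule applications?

S15: From Q13 and V26, Rule 2 gives T22. From T22 and T35, Rule 6 gives S15. [2 rule applications]
U34: From Q13 and V26, Rule 2 gives T22. From T22 and T35, Rule 6 gives S15. S15 and S21 hold, so U34 follows (Rule 8). [3 rule applications]
S15 needs fewer.

S15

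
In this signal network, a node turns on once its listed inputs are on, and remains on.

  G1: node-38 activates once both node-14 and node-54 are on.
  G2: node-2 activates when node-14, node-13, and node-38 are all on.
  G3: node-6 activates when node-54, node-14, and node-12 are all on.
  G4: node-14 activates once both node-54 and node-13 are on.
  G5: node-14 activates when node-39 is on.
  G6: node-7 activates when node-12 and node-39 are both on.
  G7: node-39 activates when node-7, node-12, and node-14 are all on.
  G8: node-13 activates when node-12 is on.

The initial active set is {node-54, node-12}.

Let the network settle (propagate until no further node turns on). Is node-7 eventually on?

node-7 would need node-12 and node-39 (G6), but node-39 never turns on.

No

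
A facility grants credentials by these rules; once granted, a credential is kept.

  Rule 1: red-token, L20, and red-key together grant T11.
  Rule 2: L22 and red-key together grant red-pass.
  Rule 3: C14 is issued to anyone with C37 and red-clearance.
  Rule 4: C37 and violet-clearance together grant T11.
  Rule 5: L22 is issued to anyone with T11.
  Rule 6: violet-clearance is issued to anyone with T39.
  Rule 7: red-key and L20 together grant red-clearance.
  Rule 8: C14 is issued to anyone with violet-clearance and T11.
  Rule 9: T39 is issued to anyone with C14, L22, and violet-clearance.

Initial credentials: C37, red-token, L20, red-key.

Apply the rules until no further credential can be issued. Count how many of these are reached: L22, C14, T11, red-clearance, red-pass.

Holding red-key and L20 grants red-clearance (Rule 7).
Holding red-token, L20, and red-key grants T11 (Rule 1).
Holding T11 grants L22 (Rule 5).
Holding C37 and red-clearance grants C14 (Rule 3).
Holding L22 and red-key grants red-pass (Rule 2).
L22: reached.
C14: reached.
T11: reached.
red-clearance: reached.
red-pass: reached.
All 5 are reached.

5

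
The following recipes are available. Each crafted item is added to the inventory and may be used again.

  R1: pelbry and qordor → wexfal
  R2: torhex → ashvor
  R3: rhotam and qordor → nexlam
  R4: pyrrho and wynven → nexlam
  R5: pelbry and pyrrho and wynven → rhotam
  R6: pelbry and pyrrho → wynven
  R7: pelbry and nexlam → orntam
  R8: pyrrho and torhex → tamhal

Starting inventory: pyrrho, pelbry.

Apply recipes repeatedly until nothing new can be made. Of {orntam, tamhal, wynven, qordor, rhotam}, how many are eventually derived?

3

pelbry and pyrrho → wynven (R6).
pelbry and pyrrho and wynven → rhotam (R5).
pyrrho and wynven → nexlam (R4).
Using R7, pelbry and nexlam make orntam.
orntam: reached.
tamhal would need pyrrho and torhex (R8), but torhex is never obtained.
wynven: reached.
No rule produces qordor, and it is not given.
rhotam: reached.
Reached: orntam, wynven, and rhotam — 3 of the 5.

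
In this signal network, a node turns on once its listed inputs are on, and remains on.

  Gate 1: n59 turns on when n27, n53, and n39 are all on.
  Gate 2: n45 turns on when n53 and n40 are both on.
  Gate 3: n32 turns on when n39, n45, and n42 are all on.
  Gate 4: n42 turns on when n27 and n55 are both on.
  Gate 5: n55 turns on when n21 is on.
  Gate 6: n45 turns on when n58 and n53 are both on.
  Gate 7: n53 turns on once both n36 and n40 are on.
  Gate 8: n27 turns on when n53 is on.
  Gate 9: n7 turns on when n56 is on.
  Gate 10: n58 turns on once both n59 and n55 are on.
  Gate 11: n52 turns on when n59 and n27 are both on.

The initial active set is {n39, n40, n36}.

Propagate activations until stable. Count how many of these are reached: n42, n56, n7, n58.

0

n42 would need n27 and n55 (Gate 4), but n55 never turns on.
No rule produces n56, and it is not given.
n7 would need n56 (Gate 9), but n56 never turns on.
n58 would need n59 and n55 (Gate 10), but n55 never turns on.
None of the 4 are reached.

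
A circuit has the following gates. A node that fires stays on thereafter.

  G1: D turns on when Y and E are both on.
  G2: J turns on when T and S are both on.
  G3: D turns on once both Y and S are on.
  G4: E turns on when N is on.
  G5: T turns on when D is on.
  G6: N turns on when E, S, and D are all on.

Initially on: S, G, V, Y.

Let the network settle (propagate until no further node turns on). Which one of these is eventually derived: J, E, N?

J

Y and S are on, so D turns on (G3).
G5: D on → T on.
T and S are on, so J turns on (G2).
N would need E, S, and D (G6), but E never turns on. E would need N (G4), but N never turns on.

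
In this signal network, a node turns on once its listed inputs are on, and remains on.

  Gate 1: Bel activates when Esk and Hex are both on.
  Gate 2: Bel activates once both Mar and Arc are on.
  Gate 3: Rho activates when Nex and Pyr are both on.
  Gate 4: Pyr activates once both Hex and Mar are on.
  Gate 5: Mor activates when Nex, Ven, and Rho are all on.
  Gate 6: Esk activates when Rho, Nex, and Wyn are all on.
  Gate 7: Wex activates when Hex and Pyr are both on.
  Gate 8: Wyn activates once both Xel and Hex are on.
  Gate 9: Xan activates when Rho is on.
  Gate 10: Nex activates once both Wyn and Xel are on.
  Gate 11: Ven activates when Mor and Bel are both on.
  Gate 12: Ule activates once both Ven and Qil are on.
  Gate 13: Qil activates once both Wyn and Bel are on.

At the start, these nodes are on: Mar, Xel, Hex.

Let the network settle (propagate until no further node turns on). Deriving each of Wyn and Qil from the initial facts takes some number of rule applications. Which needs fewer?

Wyn: Gate 8: Xel and Hex on → Wyn on. [1 rule application]
Qil: Gate 4: Hex and Mar on → Pyr on. Gate 8: Xel and Hex on → Wyn on. Gate 10: Wyn and Xel on → Nex on. Nex and Pyr are on, so Rho activates (Gate 3). Gate 6: Rho, Nex, and Wyn on → Esk on. Esk and Hex are on, so Bel activates (Gate 1). Gate 13: Wyn and Bel on → Qil on. [7 rule applications]
Wyn needs fewer.

Wyn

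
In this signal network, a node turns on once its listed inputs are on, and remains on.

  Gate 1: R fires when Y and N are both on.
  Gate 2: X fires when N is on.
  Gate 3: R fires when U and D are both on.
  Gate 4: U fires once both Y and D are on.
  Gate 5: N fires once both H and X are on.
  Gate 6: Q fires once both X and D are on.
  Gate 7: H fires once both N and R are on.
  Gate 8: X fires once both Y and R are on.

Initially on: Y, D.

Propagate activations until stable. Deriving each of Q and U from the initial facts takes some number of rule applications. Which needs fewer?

U

U: Gate 4: Y and D on → U on. [1 rule application]
Q: Y and D are on, so U fires (Gate 4). U and D are on, so R fires (Gate 3). Y and R are on, so X fires (Gate 8). X and D are on, so Q fires (Gate 6). [4 rule applications]
U needs fewer.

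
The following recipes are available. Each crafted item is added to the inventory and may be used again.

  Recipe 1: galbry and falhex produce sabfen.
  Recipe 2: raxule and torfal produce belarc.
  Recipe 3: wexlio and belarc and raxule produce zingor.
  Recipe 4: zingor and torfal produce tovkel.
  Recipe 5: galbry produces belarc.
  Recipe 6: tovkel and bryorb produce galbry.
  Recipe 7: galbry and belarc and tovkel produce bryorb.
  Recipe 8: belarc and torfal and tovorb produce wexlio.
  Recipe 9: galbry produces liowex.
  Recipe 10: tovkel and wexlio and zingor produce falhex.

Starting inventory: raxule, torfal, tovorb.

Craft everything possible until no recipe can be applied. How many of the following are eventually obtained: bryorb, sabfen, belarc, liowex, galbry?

Using Recipe 2, raxule and torfal make belarc.
bryorb would need galbry, belarc, and tovkel (Recipe 7), but galbry is never obtained.
sabfen would need galbry and falhex (Recipe 1), but galbry is never obtained.
belarc: reached.
liowex would need galbry (Recipe 9), but galbry is never obtained.
galbry would need tovkel and bryorb (Recipe 6), but bryorb is never obtained.
Reached: belarc — 1 of the 5.

1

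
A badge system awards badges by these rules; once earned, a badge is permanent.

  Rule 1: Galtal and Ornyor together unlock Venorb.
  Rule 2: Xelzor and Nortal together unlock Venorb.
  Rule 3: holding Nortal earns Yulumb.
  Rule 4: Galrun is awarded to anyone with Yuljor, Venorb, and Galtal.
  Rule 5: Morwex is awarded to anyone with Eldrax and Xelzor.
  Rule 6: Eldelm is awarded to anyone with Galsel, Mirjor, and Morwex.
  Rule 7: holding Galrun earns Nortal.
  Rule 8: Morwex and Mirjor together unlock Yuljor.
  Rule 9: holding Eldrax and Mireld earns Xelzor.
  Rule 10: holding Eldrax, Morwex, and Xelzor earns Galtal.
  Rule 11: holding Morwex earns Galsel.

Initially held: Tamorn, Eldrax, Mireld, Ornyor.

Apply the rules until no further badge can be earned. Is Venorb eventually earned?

Yes

With Eldrax and Mireld, Xelzor is earned (Rule 9).
With Eldrax and Xelzor, Morwex is earned (Rule 5).
With Eldrax, Morwex, and Xelzor, Galtal is earned (Rule 10).
With Galtal and Ornyor, Venorb is earned (Rule 1).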